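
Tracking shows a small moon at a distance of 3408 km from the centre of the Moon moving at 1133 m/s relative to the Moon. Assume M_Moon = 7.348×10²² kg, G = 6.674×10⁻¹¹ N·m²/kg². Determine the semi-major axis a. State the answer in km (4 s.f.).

a ≈ 3076 km

μ = GM = 6.674×10⁻¹¹ × 7.348×10²² = 4.904×10¹² m³/s².
r = 3.408×10⁶ m.
Vis-viva rearranged: 1/a = 2/r − v²/μ = 5.869×10⁻⁷ − 2.618×10⁻⁷ = 3.251×10⁻⁷ m⁻¹.
a = 3.076×10⁶ m = 3076.0 km.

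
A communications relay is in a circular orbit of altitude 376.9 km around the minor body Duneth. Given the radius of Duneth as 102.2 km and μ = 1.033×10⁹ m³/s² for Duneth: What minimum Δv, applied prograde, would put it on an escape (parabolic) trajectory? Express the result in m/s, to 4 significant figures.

r = 102.2 + 376.9 = 479.10 km = 4.7910×10⁵ m.
Circular speed v_c = √(μ/r) = 46.43 m/s.
Escape speed v_esc = √(2μ/r) = √2 × v_c = 65.67 m/s.
Δv = v_esc − v_c = 19.23 m/s.

Δv ≈ 19.23 m/s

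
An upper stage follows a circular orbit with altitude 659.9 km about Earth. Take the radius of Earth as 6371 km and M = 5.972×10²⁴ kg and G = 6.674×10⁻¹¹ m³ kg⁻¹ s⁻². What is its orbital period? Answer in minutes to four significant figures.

T ≈ 97.79 minutes

μ = GM = 6.674×10⁻¹¹ × 5.972×10²⁴ = 3.986×10¹⁴ m³/s².
r = 6371 + 659.9 = 7030.9 km = 7.0309×10⁶ m.
Kepler's third law: T = 2π√(r³/μ) = 2π√((7.031×10⁶)³ / 3.986×10¹⁴).
r³/μ = 8.720×10⁵ s², so T = 2π × 9.338×10² = 5.867×10³ s.
Converting: 5.867×10³ s ÷ 60.00 = 97.79 minutes.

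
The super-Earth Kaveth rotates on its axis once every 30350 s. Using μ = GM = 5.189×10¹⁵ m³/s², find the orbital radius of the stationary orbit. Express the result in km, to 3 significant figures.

A synchronous orbit has period T, so by Kepler's third law a = (μT²/4π²)^(1/3).
μT²/4π² = 5.189×10¹⁵ × (3.035×10⁴)² / 39.48 = 1.211×10²³ m³.
a = 4.947×10⁷ m = 49471 km.

r_sync ≈ 49500 km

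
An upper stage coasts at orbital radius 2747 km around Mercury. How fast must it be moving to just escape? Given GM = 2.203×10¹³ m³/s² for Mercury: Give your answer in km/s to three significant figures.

v_esc ≈ 4.00 km/s

r = 2747 km = 2.747×10⁶ m.
Escape speed v_esc = √(2μ/r) = √(2 × 2.203×10¹³ / 2.747×10⁶) = √(1.604×10⁷) = 4005 m/s.
= 4.005 km/s.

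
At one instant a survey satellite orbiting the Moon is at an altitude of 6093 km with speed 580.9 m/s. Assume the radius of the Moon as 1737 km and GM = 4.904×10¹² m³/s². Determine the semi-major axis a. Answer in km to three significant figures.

r = 1737 + 6093 = 7830.0 km = 7.830×10⁶ m.
Specific orbital energy ε = v²/2 − μ/r = (580.9)²/2 − 4.904×10¹²/7.830×10⁶ = -4.576×10⁵ J/kg.
Since ε = −μ/(2a), a = −μ/(2ε) = 5.359×10⁶ m = 5358.5 km.

a ≈ 5360 km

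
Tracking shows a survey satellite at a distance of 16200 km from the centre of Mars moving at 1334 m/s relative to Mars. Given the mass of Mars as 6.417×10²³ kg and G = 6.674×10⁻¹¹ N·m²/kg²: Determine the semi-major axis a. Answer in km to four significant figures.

μ = GM = 6.674×10⁻¹¹ × 6.417×10²³ = 4.283×10¹³ m³/s².
r = 1.620×10⁷ m.
Vis-viva rearranged: 1/a = 2/r − v²/μ = 1.235×10⁻⁷ − 4.155×10⁻⁸ = 8.190×10⁻⁸ m⁻¹.
a = 1.221×10⁷ m = 12209 km.

a ≈ 12210 km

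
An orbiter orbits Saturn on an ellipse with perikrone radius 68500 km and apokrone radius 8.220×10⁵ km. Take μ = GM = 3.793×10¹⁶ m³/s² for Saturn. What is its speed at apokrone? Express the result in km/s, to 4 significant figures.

Semi-major axis a = (r_p + r_a)/2 = 4.4525×10⁵ km = 4.452×10⁸ m.
Vis-viva: v² = μ(2/r − 1/a) = 3.793×10¹⁶ × (2.433×10⁻⁹ − 2.246×10⁻⁹) = 7.099×10⁶ m²/s².
v = 2664 m/s = 2.664 km/s.

v ≈ 2.664 km/s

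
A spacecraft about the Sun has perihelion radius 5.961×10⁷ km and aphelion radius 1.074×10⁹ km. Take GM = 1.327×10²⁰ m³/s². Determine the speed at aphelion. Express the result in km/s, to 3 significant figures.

v ≈ 3.60 km/s

Semi-major axis a = (r_p + r_a)/2 = 5.6680×10⁸ km = 5.668×10¹¹ m.
Vis-viva: v² = μ(2/r − 1/a) = 1.327×10²⁰ × (1.862×10⁻¹² − 1.764×10⁻¹²) = 1.299×10⁷ m²/s².
v = 3605 m/s = 3.605 km/s.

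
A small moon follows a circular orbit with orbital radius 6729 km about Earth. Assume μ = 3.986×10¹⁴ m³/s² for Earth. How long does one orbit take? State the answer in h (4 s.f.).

T ≈ 1.526 h

r = 6729 km = 6.729×10⁶ m.
Kepler's third law: T = 2π√(r³/μ) = 2π√((6.729×10⁶)³ / 3.986×10¹⁴).
r³/μ = 7.644×10⁵ s², so T = 2π × 8.743×10² = 5.493×10³ s.
Converting: 5.493×10³ s ÷ 3600 = 1.526 h.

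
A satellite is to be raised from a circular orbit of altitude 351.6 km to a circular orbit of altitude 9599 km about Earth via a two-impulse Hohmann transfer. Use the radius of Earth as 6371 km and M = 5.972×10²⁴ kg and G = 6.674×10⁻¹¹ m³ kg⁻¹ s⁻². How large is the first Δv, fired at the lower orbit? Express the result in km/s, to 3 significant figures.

μ = GM = 6.674×10⁻¹¹ × 5.972×10²⁴ = 3.986×10¹⁴ m³/s².
r₁ = 6371 + 351.6 = 6722.6 km = 6.7226×10⁶ m.
r₂ = 6371 + 9599 = 15970 km = 1.5970×10⁷ m.
Transfer ellipse a_t = (r₁ + r₂)/2 = 1.135×10⁷ m.
At r₁: circular v_c1 = √(μ/r₁) = 7700 m/s; transfer-perigee v_p = √[μ(2/r₁ − 1/a_t)] = 9135 m/s.
Δv₁ = v_p − v_c1 = 1435 m/s.
= 1.435 km/s.

Δv ≈ 1.44 km/s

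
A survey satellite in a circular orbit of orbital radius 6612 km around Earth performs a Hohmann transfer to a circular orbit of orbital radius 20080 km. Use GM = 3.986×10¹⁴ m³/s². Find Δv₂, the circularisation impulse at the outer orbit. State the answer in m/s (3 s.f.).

r₁ = 6612 km = 6.612×10⁶ m.
r₂ = 20080 km = 2.008×10⁷ m.
Transfer ellipse a_t = (r₁ + r₂)/2 = 1.335×10⁷ m.
At r₁: circular v_c1 = √(μ/r₁) = 7764 m/s; transfer-perigee v_p = √[μ(2/r₁ − 1/a_t)] = 9524 m/s.
At r₂: circular v_c2 = √(μ/r₂) = 4455 m/s; transfer-apogee v_a = √[μ(2/r₂ − 1/a_t)] = 3136 m/s.
Δv₂ = v_c2 − v_a = 1319 m/s.

Δv ≈ 1320 m/s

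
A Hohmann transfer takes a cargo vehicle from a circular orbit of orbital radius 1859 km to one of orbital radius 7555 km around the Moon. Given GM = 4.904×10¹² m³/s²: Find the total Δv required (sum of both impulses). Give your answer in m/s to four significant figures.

Δv_total ≈ 732.9 m/s

r₁ = 1859 km = 1.859×10⁶ m.
r₂ = 7555 km = 7.555×10⁶ m.
Transfer ellipse a_t = (r₁ + r₂)/2 = 4.707×10⁶ m.
At r₁: circular v_c1 = √(μ/r₁) = 1624 m/s; transfer-perilune v_p = √[μ(2/r₁ − 1/a_t)] = 2058 m/s.
Δv₁ = v_p − v_c1 = 433.5 m/s.
At r₂: circular v_c2 = √(μ/r₂) = 805.7 m/s; transfer-apolune v_a = √[μ(2/r₂ − 1/a_t)] = 506.3 m/s.
Δv₂ = v_c2 − v_a = 299.4 m/s.
Total Δv = Δv₁ + Δv₂ = 732.9 m/s.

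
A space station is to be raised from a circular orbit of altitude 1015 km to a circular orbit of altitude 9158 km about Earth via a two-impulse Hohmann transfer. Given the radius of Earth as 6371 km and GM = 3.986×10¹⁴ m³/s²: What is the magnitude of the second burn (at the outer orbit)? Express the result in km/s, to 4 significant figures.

r₁ = 6371 + 1015 = 7386.0 km = 7.3860×10⁶ m.
r₂ = 6371 + 9158 = 15529 km = 1.5529×10⁷ m.
Transfer ellipse a_t = (r₁ + r₂)/2 = 1.146×10⁷ m.
At r₁: circular v_c1 = √(μ/r₁) = 7346 m/s; transfer-perigee v_p = √[μ(2/r₁ − 1/a_t)] = 8552 m/s.
At r₂: circular v_c2 = √(μ/r₂) = 5066 m/s; transfer-apogee v_a = √[μ(2/r₂ − 1/a_t)] = 4068 m/s.
Δv₂ = v_c2 − v_a = 998.6 m/s.
= 0.9986 km/s.

Δv ≈ 0.9986 km/s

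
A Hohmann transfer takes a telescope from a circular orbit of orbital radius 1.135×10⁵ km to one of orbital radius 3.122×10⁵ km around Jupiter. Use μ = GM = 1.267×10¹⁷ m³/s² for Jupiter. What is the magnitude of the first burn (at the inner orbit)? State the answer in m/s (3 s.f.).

Δv ≈ 7050 m/s

r₁ = 1.135×10⁵ km = 1.135×10⁸ m.
r₂ = 3.122×10⁵ km = 3.122×10⁸ m.
Transfer ellipse a_t = (r₁ + r₂)/2 = 2.128×10⁸ m.
At r₁: circular v_c1 = √(μ/r₁) = 33410 m/s; transfer-perijove v_p = √[μ(2/r₁ − 1/a_t)] = 40460 m/s.
Δv₁ = v_p − v_c1 = 7053 m/s.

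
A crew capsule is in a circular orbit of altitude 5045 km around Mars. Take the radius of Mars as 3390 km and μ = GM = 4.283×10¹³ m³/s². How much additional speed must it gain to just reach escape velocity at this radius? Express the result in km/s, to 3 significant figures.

Δv ≈ 0.933 km/s

r = 3390 + 5045 = 8435.0 km = 8.4350×10⁶ m.
Circular speed v_c = √(μ/r) = 2253 m/s.
Escape speed v_esc = √(2μ/r) = √2 × v_c = 3187 m/s.
Δv = v_esc − v_c = 933.4 m/s = 0.9334 km/s.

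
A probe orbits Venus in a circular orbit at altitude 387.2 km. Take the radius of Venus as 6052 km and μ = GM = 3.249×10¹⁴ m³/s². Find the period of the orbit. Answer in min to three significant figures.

T ≈ 94.9 min

r = 6052 + 387.2 = 6439.2 km = 6.4392×10⁶ m.
Kepler's third law: T = 2π√(r³/μ) = 2π√((6.439×10⁶)³ / 3.249×10¹⁴).
r³/μ = 8.218×10⁵ s², so T = 2π × 9.065×10² = 5.696×10³ s.
Converting: 5.696×10³ s ÷ 60.00 = 94.93 min.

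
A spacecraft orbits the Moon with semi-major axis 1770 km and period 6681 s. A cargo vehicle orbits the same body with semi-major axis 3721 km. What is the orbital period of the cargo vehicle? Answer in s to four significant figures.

Kepler's third law: T² ∝ a³, so T₂ = T₁ (a₂/a₁)^(3/2).
a₂/a₁ = 2.102, (a₂/a₁)^(3/2) = 3.048.
T₂ = 6681 × 3.048 = 20360 s.

T₂ ≈ 20360 s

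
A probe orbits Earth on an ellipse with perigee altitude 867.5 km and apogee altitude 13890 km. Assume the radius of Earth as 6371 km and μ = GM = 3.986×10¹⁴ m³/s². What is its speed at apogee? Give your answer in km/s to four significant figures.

r_p = 6371 + 867.5 = 7238.5 km = 7.2385×10⁶ m.
r_a = 6371 + 13890 = 20261 km = 2.0261×10⁷ m.
Semi-major axis a = (r_p + r_a)/2 = 13750 km = 1.375×10⁷ m.
Vis-viva: v² = μ(2/r − 1/a) = 3.986×10¹⁴ × (9.871×10⁻⁸ − 7.273×10⁻⁸) = 1.036×10⁷ m²/s².
v = 3218 m/s = 3.218 km/s.

v ≈ 3.218 km/s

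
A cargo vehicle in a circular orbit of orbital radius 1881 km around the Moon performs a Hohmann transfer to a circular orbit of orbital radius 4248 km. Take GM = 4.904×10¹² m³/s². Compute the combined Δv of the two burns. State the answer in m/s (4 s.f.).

r₁ = 1881 km = 1.881×10⁶ m.
r₂ = 4248 km = 4.248×10⁶ m.
Transfer ellipse a_t = (r₁ + r₂)/2 = 3.064×10⁶ m.
At r₁: circular v_c1 = √(μ/r₁) = 1615 m/s; transfer-perilune v_p = √[μ(2/r₁ − 1/a_t)] = 1901 m/s.
Δv₁ = v_p − v_c1 = 286.4 m/s.
At r₂: circular v_c2 = √(μ/r₂) = 1074 m/s; transfer-apolune v_a = √[μ(2/r₂ − 1/a_t)] = 841.8 m/s.
Δv₂ = v_c2 − v_a = 232.7 m/s.
Total Δv = Δv₁ + Δv₂ = 519.1 m/s.

Δv_total ≈ 519.1 m/s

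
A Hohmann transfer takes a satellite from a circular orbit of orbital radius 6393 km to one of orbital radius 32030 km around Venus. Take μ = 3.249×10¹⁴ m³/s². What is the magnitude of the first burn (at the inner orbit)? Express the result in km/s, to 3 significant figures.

Δv ≈ 2.08 km/s

r₁ = 6393 km = 6.393×10⁶ m.
r₂ = 32030 km = 3.203×10⁷ m.
Transfer ellipse a_t = (r₁ + r₂)/2 = 1.921×10⁷ m.
At r₁: circular v_c1 = √(μ/r₁) = 7129 m/s; transfer-periapsis v_p = √[μ(2/r₁ − 1/a_t)] = 9205 m/s.
Δv₁ = v_p − v_c1 = 2076 m/s.
= 2.076 km/s.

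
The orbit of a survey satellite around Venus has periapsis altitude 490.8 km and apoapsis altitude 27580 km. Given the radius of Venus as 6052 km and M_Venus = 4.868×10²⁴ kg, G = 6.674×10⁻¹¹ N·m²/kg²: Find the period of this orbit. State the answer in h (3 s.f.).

T ≈ 8.72 h

μ = GM = 6.674×10⁻¹¹ × 4.868×10²⁴ = 3.249×10¹⁴ m³/s².
r_p = 6052 + 490.8 = 6542.8 km = 6.5428×10⁶ m.
r_a = 6052 + 27580 = 33632 km = 3.3632×10⁷ m.
Semi-major axis a = (r_p + r_a)/2 = (6542.8 + 33632)/2 = 20087 km = 2.009×10⁷ m.
By Kepler's third law T = 2π√(a³/μ) = 2π × 4.995×10³ = 3.138×10⁴ s.
= 8.718 h.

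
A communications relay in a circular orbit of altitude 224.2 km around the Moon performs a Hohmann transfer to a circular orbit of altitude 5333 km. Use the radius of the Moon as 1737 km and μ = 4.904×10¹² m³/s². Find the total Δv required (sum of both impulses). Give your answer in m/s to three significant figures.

r₁ = 1737 + 224.2 = 1961.2 km = 1.9612×10⁶ m.
r₂ = 1737 + 5333 = 7070.0 km = 7.0700×10⁶ m.
Transfer ellipse a_t = (r₁ + r₂)/2 = 4.516×10⁶ m.
At r₁: circular v_c1 = √(μ/r₁) = 1581 m/s; transfer-perilune v_p = √[μ(2/r₁ − 1/a_t)] = 1979 m/s.
Δv₁ = v_p − v_c1 = 397.3 m/s.
At r₂: circular v_c2 = √(μ/r₂) = 832.8 m/s; transfer-apolune v_a = √[μ(2/r₂ − 1/a_t)] = 548.9 m/s.
Δv₂ = v_c2 − v_a = 284.0 m/s.
Total Δv = Δv₁ + Δv₂ = 681.3 m/s.

Δv_total ≈ 681 m/s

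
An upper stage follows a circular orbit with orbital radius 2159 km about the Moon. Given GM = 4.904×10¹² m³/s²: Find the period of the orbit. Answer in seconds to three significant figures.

r = 2159 km = 2.159×10⁶ m.
Kepler's third law: T = 2π√(r³/μ) = 2π√((2.159×10⁶)³ / 4.904×10¹²).
r³/μ = 2.052×10⁶ s², so T = 2π × 1.433×10³ = 9.001×10³ s.

T ≈ 9000 seconds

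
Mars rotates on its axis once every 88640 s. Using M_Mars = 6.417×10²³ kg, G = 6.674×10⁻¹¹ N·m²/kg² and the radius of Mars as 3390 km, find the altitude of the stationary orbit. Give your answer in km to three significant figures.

μ = GM = 6.674×10⁻¹¹ × 6.417×10²³ = 4.283×10¹³ m³/s².
A synchronous orbit has period T, so by Kepler's third law a = (μT²/4π²)^(1/3).
μT²/4π² = 4.283×10¹³ × (8.864×10⁴)² / 39.48 = 8.524×10²¹ m³.
a = 2.043×10⁷ m = 20427 km.
Altitude h = a − R = 20427 − 3390 = 17037 km.

h_sync ≈ 17000 km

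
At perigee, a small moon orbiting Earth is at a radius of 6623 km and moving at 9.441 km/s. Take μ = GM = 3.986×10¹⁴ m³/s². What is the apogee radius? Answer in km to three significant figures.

apogee radius ≈ 18900 km

r_p = 6.623×10⁶ m.
Specific energy ε = v²/2 − μ/r = -1.562×10⁷ J/kg, so a = −μ/(2ε) = 1.276×10⁷ m.
The apsides satisfy r_p + r_a = 2a, so the apogee radius is 2a − r_p = 1.890×10⁷ m = 18899 km.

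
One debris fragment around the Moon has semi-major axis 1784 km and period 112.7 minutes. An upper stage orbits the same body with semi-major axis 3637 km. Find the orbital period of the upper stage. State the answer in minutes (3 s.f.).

Kepler's third law: T² ∝ a³, so T₂ = T₁ (a₂/a₁)^(3/2).
a₂/a₁ = 2.039, (a₂/a₁)^(3/2) = 2.911.
T₂ = 112.7 × 2.911 = 328.1 minutes.

T₂ ≈ 328 minutes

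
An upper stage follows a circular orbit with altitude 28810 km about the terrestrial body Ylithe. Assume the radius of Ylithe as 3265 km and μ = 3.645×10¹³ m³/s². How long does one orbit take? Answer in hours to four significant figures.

T ≈ 52.51 hours

r = 3265 + 28810 = 32075 km = 3.2075×10⁷ m.
Kepler's third law: T = 2π√(r³/μ) = 2π√((3.208×10⁷)³ / 3.645×10¹³).
r³/μ = 9.053×10⁸ s², so T = 2π × 3.009×10⁴ = 1.891×10⁵ s.
Converting: 1.891×10⁵ s ÷ 3600 = 52.51 hours.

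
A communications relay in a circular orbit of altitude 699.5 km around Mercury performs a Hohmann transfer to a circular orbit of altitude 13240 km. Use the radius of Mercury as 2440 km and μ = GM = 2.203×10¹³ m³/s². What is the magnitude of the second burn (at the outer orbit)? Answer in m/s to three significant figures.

Δv ≈ 501 m/s

r₁ = 2440 + 699.5 = 3139.5 km = 3.1395×10⁶ m.
r₂ = 2440 + 13240 = 15680 km = 1.5680×10⁷ m.
Transfer ellipse a_t = (r₁ + r₂)/2 = 9.410×10⁶ m.
At r₁: circular v_c1 = √(μ/r₁) = 2649 m/s; transfer-periherm v_p = √[μ(2/r₁ − 1/a_t)] = 3419 m/s.
At r₂: circular v_c2 = √(μ/r₂) = 1185 m/s; transfer-apoherm v_a = √[μ(2/r₂ − 1/a_t)] = 684.7 m/s.
Δv₂ = v_c2 − v_a = 500.7 m/s.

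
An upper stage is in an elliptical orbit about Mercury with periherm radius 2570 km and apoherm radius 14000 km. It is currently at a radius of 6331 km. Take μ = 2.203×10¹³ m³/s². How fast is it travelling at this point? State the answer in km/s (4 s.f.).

v ≈ 2.074 km/s

Semi-major axis a = (r_p + r_a)/2 = 8285.0 km = 8.285×10⁶ m.
Vis-viva: v² = μ(2/r − 1/a) = 2.203×10¹³ × (3.159×10⁻⁷ − 1.207×10⁻⁷) = 4.300×10⁶ m²/s².
v = 2074 m/s = 2.074 km/s.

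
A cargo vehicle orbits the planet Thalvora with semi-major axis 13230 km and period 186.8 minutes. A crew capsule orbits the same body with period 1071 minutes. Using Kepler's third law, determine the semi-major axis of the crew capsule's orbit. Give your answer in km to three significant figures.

Kepler's third law: a³ ∝ T², so a₂ = a₁ (T₂/T₁)^(2/3).
T₂/T₁ = 5.733, (T₂/T₁)^(2/3) = 3.203.
a₂ = 13230 × 3.203 = 42380 km.

a₂ ≈ 42400 km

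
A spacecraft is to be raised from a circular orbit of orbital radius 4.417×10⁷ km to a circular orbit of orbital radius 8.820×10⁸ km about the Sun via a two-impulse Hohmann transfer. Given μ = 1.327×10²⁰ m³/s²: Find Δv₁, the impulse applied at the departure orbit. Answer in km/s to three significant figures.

r₁ = 4.417×10⁷ km = 4.417×10¹⁰ m.
r₂ = 8.820×10⁸ km = 8.820×10¹¹ m.
Transfer ellipse a_t = (r₁ + r₂)/2 = 4.631×10¹¹ m.
At r₁: circular v_c1 = √(μ/r₁) = 54810 m/s; transfer-perihelion v_p = √[μ(2/r₁ − 1/a_t)] = 75640 m/s.
Δv₁ = v_p − v_c1 = 20830 m/s.
= 20.83 km/s.

Δv ≈ 20.8 km/s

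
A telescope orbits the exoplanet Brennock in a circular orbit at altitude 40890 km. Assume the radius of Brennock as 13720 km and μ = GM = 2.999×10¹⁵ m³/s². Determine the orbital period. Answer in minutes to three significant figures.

T ≈ 772 minutes

r = 13720 + 40890 = 54610 km = 5.4610×10⁷ m.
Kepler's third law: T = 2π√(r³/μ) = 2π√((5.461×10⁷)³ / 2.999×10¹⁵).
r³/μ = 5.431×10⁷ s², so T = 2π × 7.369×10³ = 4.630×10⁴ s.
Converting: 4.630×10⁴ s ÷ 60.00 = 771.7 minutes.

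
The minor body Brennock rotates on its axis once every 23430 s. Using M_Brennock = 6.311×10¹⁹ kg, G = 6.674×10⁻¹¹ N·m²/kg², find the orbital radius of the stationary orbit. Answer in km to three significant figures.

μ = GM = 6.674×10⁻¹¹ × 6.311×10¹⁹ = 4.212×10⁹ m³/s².
A synchronous orbit has period T, so by Kepler's third law a = (μT²/4π²)^(1/3).
μT²/4π² = 4.212×10⁹ × (2.343×10⁴)² / 39.48 = 5.857×10¹⁶ m³.
a = 3.883×10⁵ m = 388.35 km.

r_sync ≈ 388 km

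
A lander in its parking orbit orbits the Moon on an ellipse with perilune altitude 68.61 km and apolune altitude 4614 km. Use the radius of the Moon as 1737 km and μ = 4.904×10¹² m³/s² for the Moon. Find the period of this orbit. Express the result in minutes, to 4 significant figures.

T ≈ 389.5 minutes

r_p = 1737 + 68.61 = 1805.6 km = 1.8056×10⁶ m.
r_a = 1737 + 4614 = 6351.0 km = 6.3510×10⁶ m.
Semi-major axis a = (r_p + r_a)/2 = (1805.6 + 6351.0)/2 = 4078.3 km = 4.078×10⁶ m.
By Kepler's third law T = 2π√(a³/μ) = 2π × 3.719×10³ = 2.337×10⁴ s.
= 389.5 minutes.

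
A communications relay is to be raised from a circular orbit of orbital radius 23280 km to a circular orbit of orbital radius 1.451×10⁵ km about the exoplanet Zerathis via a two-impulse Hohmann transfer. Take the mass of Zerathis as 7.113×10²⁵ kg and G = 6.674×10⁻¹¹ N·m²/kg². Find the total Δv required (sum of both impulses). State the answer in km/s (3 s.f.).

Δv_total ≈ 7.18 km/s

μ = GM = 6.674×10⁻¹¹ × 7.113×10²⁵ = 4.747×10¹⁵ m³/s².
r₁ = 23280 km = 2.328×10⁷ m.
r₂ = 1.451×10⁵ km = 1.451×10⁸ m.
Transfer ellipse a_t = (r₁ + r₂)/2 = 8.419×10⁷ m.
At r₁: circular v_c1 = √(μ/r₁) = 14280 m/s; transfer-periapsis v_p = √[μ(2/r₁ − 1/a_t)] = 18750 m/s.
Δv₁ = v_p − v_c1 = 4467 m/s.
At r₂: circular v_c2 = √(μ/r₂) = 5720 m/s; transfer-apoapsis v_a = √[μ(2/r₂ − 1/a_t)] = 3008 m/s.
Δv₂ = v_c2 − v_a = 2712 m/s.
Total Δv = Δv₁ + Δv₂ = 7179 m/s = 7.179 km/s.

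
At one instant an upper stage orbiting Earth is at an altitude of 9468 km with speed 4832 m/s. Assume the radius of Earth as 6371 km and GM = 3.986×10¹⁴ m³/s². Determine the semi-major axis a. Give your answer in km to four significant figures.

r = 6371 + 9468 = 15839 km = 1.584×10⁷ m.
Vis-viva rearranged: 1/a = 2/r − v²/μ = 1.263×10⁻⁷ − 5.858×10⁻⁸ = 6.770×10⁻⁸ m⁻¹.
a = 1.477×10⁷ m = 14772 km.

a ≈ 14770 km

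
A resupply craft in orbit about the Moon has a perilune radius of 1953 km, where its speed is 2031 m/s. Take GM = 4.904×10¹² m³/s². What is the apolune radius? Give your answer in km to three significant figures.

apolune radius ≈ 8980 km

r_p = 1.953×10⁶ m.
Specific energy ε = v²/2 − μ/r = -4.485×10⁵ J/kg, so a = −μ/(2ε) = 5.467×10⁶ m.
The apsides satisfy r_p + r_a = 2a, so the apolune radius is 2a − r_p = 8.981×10⁶ m = 8980.5 km.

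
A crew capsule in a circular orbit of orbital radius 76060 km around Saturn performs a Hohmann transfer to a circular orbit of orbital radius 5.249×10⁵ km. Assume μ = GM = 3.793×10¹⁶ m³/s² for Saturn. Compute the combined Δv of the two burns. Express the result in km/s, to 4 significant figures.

r₁ = 76060 km = 7.606×10⁷ m.
r₂ = 5.249×10⁵ km = 5.249×10⁸ m.
Transfer ellipse a_t = (r₁ + r₂)/2 = 3.005×10⁸ m.
At r₁: circular v_c1 = √(μ/r₁) = 22330 m/s; transfer-perikrone v_p = √[μ(2/r₁ − 1/a_t)] = 29520 m/s.
Δv₁ = v_p − v_c1 = 7184 m/s.
At r₂: circular v_c2 = √(μ/r₂) = 8501 m/s; transfer-apokrone v_a = √[μ(2/r₂ − 1/a_t)] = 4277 m/s.
Δv₂ = v_c2 − v_a = 4224 m/s.
Total Δv = Δv₁ + Δv₂ = 11410 m/s = 11.41 km/s.

Δv_total ≈ 11.41 km/s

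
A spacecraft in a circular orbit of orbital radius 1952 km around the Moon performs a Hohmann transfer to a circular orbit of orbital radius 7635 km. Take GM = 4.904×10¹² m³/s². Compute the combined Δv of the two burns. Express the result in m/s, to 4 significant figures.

r₁ = 1952 km = 1.952×10⁶ m.
r₂ = 7635 km = 7.635×10⁶ m.
Transfer ellipse a_t = (r₁ + r₂)/2 = 4.794×10⁶ m.
At r₁: circular v_c1 = √(μ/r₁) = 1585 m/s; transfer-perilune v_p = √[μ(2/r₁ − 1/a_t)] = 2000 m/s.
Δv₁ = v_p − v_c1 = 415.4 m/s.
At r₂: circular v_c2 = √(μ/r₂) = 801.4 m/s; transfer-apolune v_a = √[μ(2/r₂ − 1/a_t)] = 511.4 m/s.
Δv₂ = v_c2 − v_a = 290.0 m/s.
Total Δv = Δv₁ + Δv₂ = 705.4 m/s.

Δv_total ≈ 705.4 m/s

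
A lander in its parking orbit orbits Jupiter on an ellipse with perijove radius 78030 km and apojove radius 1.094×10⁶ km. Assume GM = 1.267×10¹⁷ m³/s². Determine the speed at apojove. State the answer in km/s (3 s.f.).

v ≈ 3.93 km/s

Semi-major axis a = (r_p + r_a)/2 = 5.8602×10⁵ km = 5.860×10⁸ m.
Vis-viva: v² = μ(2/r − 1/a) = 1.267×10¹⁷ × (1.828×10⁻⁹ − 1.706×10⁻⁹) = 1.542×10⁷ m²/s².
v = 3927 m/s = 3.927 km/s.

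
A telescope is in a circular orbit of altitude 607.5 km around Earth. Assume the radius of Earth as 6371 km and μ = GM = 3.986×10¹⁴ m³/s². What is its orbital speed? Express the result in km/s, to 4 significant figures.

v ≈ 7.558 km/s

r = 6371 + 607.5 = 6978.5 km = 6.9785×10⁶ m.
For a circular orbit v = √(μ/r) = √(3.986×10¹⁴ / 6.978×10⁶) = √(5.712×10⁷) = 7558 m/s.
That is 7.558 km/s.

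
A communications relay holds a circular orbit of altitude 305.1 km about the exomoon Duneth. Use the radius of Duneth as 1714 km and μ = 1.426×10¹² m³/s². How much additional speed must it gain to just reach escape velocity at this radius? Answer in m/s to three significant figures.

r = 1714 + 305.1 = 2019.1 km = 2.0191×10⁶ m.
Circular speed v_c = √(μ/r) = 840.4 m/s.
Escape speed v_esc = √(2μ/r) = √2 × v_c = 1188 m/s.
Δv = v_esc − v_c = 348.1 m/s.

Δv ≈ 348 m/s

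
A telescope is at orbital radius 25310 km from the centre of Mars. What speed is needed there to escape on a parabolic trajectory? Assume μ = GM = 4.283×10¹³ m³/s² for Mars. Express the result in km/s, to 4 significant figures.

v_esc ≈ 1.840 km/s

r = 25310 km = 2.531×10⁷ m.
Escape speed v_esc = √(2μ/r) = √(2 × 4.283×10¹³ / 2.531×10⁷) = √(3.384×10⁶) = 1840 m/s.
= 1.840 km/s.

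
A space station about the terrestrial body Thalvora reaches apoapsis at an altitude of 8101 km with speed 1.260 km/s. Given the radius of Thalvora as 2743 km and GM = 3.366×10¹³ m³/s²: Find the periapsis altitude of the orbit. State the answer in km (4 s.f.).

periapsis altitude ≈ 983.0 km

r_a = 2743 + 8101 = 10844 km = 1.084×10⁷ m.
Specific energy ε = v²/2 − μ/r = -2.310×10⁶ J/kg, so a = −μ/(2ε) = 7.285×10⁶ m.
The apsides satisfy r_p + r_a = 2a, so the periapsis radius is 2a − r_a = 3.726×10⁶ m = 3726.0 km.
Periapsis altitude = 3726.0 − 2743 = 983.04 km.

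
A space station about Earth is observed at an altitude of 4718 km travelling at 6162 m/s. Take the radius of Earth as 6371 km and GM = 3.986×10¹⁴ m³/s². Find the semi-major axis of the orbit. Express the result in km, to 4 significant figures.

r = 6371 + 4718 = 11089 km = 1.109×10⁷ m.
Vis-viva rearranged: 1/a = 2/r − v²/μ = 1.804×10⁻⁷ − 9.526×10⁻⁸ = 8.510×10⁻⁸ m⁻¹.
a = 1.175×10⁷ m = 11751 km.

a ≈ 11750 km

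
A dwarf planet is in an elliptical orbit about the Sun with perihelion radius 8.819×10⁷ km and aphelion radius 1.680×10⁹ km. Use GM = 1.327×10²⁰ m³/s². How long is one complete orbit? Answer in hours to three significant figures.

T ≈ 126000 hours

Semi-major axis a = (r_p + r_a)/2 = (8.8190×10⁷ + 1.6800×10⁹)/2 = 8.8410×10⁸ km = 8.841×10¹¹ m.
By Kepler's third law T = 2π√(a³/μ) = 2π × 7.216×10⁷ = 4.534×10⁸ s.
= 1.259×10⁵ hours.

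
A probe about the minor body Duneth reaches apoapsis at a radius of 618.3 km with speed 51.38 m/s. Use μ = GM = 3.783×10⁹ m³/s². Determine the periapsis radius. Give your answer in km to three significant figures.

r_a = 6.183×10⁵ m.
Specific energy ε = v²/2 − μ/r = -4.798×10³ J/kg, so a = −μ/(2ε) = 3.942×10⁵ m.
The apsides satisfy r_p + r_a = 2a, so the periapsis radius is 2a − r_a = 1.701×10⁵ m = 170.08 km.

periapsis radius ≈ 170 km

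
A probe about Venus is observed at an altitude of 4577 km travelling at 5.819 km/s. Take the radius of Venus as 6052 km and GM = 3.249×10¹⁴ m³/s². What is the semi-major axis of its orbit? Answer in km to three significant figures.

a ≈ 11900 km

r = 6052 + 4577 = 10629 km = 1.063×10⁷ m.
Specific orbital energy ε = v²/2 − μ/r = (5819)²/2 − 3.249×10¹⁴/1.063×10⁷ = -1.364×10⁷ J/kg.
Since ε = −μ/(2a), a = −μ/(2ε) = 1.191×10⁷ m = 11913 km.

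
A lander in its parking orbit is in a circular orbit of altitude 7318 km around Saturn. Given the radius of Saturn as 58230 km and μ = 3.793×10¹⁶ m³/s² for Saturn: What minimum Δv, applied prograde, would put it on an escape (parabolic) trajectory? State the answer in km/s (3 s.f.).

r = 58230 + 7318 = 65548 km = 6.5548×10⁷ m.
Circular speed v_c = √(μ/r) = 24060 m/s.
Escape speed v_esc = √(2μ/r) = √2 × v_c = 34020 m/s.
Δv = v_esc − v_c = 9964 m/s = 9.964 km/s.

Δv ≈ 9.96 km/s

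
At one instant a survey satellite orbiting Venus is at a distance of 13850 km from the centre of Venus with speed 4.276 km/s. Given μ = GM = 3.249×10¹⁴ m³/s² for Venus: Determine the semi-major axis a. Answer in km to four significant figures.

r = 1.385×10⁷ m.
Vis-viva rearranged: 1/a = 2/r − v²/μ = 1.444×10⁻⁷ − 5.628×10⁻⁸ = 8.813×10⁻⁸ m⁻¹.
a = 1.135×10⁷ m = 11347 km.

a ≈ 11350 km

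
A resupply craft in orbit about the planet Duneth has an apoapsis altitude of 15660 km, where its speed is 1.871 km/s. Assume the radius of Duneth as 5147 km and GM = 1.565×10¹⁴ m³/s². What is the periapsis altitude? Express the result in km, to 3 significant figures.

periapsis altitude ≈ 1160 km

r_a = 5147 + 15660 = 20807 km = 2.081×10⁷ m.
Specific energy ε = v²/2 − μ/r = -5.771×10⁶ J/kg, so a = −μ/(2ε) = 1.356×10⁷ m.
The apsides satisfy r_p + r_a = 2a, so the periapsis radius is 2a − r_a = 6.310×10⁶ m = 6310.5 km.
Periapsis altitude = 6310.5 − 5147 = 1163.5 km.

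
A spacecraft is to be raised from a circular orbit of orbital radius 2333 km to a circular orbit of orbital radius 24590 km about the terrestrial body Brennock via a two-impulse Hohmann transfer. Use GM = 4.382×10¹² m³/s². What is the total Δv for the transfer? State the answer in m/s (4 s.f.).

r₁ = 2333 km = 2.333×10⁶ m.
r₂ = 24590 km = 2.459×10⁷ m.
Transfer ellipse a_t = (r₁ + r₂)/2 = 1.346×10⁷ m.
At r₁: circular v_c1 = √(μ/r₁) = 1370 m/s; transfer-periapsis v_p = √[μ(2/r₁ − 1/a_t)] = 1852 m/s.
Δv₁ = v_p − v_c1 = 481.8 m/s.
At r₂: circular v_c2 = √(μ/r₂) = 422.1 m/s; transfer-apoapsis v_a = √[μ(2/r₂ − 1/a_t)] = 175.7 m/s.
Δv₂ = v_c2 − v_a = 246.4 m/s.
Total Δv = Δv₁ + Δv₂ = 728.2 m/s.

Δv_total ≈ 728.2 m/s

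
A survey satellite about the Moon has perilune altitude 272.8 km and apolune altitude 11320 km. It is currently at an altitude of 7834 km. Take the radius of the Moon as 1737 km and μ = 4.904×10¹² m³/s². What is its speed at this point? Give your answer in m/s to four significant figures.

v ≈ 611.4 m/s

r_p = 1737 + 272.8 = 2009.8 km = 2.0098×10⁶ m.
r_a = 1737 + 11320 = 13057 km = 1.3057×10⁷ m.
r = 1737 + 7834 = 9571.0 km = 9.571×10⁶ m.
Semi-major axis a = (r_p + r_a)/2 = 7533.4 km = 7.533×10⁶ m.
Vis-viva: v² = μ(2/r − 1/a) = 4.904×10¹² × (2.090×10⁻⁷ − 1.327×10⁻⁷) = 3.738×10⁵ m²/s².
v = 611.4 m/s.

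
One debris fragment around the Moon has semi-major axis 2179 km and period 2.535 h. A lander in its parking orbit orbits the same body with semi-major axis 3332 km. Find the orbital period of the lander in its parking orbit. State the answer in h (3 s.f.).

T₂ ≈ 4.79 h

Kepler's third law: T² ∝ a³, so T₂ = T₁ (a₂/a₁)^(3/2).
a₂/a₁ = 1.529, (a₂/a₁)^(3/2) = 1.891.
T₂ = 2.535 × 1.891 = 4.793 h.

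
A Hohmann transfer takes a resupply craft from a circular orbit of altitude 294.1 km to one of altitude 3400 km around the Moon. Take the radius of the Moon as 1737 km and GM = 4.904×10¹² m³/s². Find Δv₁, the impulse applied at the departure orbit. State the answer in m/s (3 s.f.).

r₁ = 1737 + 294.1 = 2031.1 km = 2.0311×10⁶ m.
r₂ = 1737 + 3400 = 5137.0 km = 5.1370×10⁶ m.
Transfer ellipse a_t = (r₁ + r₂)/2 = 3.584×10⁶ m.
At r₁: circular v_c1 = √(μ/r₁) = 1554 m/s; transfer-perilune v_p = √[μ(2/r₁ − 1/a_t)] = 1860 m/s.
Δv₁ = v_p − v_c1 = 306.4 m/s.

Δv ≈ 306 m/s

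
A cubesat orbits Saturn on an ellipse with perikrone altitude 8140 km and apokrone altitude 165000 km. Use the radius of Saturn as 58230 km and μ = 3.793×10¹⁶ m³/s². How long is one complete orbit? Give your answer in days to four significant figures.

r_p = 58230 + 8140 = 66370 km = 6.6370×10⁷ m.
r_a = 58230 + 165000 = 223230 km = 2.2323×10⁸ m.
Semi-major axis a = (r_p + r_a)/2 = (66370 + 2.2323×10⁵)/2 = 1.4480×10⁵ km = 1.448×10⁸ m.
By Kepler's third law T = 2π√(a³/μ) = 2π × 8.947×10³ = 5.621×10⁴ s.
= 0.6506 days.

T ≈ 0.6506 days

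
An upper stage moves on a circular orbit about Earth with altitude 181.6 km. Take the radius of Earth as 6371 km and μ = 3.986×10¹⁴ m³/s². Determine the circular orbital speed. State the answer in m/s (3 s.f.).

r = 6371 + 181.6 = 6552.6 km = 6.5526×10⁶ m.
For a circular orbit v = √(μ/r) = √(3.986×10¹⁴ / 6.553×10⁶) = √(6.083×10⁷) = 7799 m/s.

v ≈ 7800 m/s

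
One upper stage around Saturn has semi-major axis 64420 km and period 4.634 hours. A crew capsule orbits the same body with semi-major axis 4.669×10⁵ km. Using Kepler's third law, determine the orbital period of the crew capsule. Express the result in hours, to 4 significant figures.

Kepler's third law: T² ∝ a³, so T₂ = T₁ (a₂/a₁)^(3/2).
a₂/a₁ = 7.248, (a₂/a₁)^(3/2) = 19.51.
T₂ = 4.634 × 19.51 = 90.42 hours.

T₂ ≈ 90.42 hours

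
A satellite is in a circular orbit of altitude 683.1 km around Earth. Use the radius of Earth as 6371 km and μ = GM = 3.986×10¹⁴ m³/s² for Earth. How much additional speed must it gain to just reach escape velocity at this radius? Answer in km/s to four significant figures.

Δv ≈ 3.114 km/s

r = 6371 + 683.1 = 7054.1 km = 7.0541×10⁶ m.
Circular speed v_c = √(μ/r) = 7517 m/s.
Escape speed v_esc = √(2μ/r) = √2 × v_c = 10630 m/s.
Δv = v_esc − v_c = 3114 m/s = 3.114 km/s.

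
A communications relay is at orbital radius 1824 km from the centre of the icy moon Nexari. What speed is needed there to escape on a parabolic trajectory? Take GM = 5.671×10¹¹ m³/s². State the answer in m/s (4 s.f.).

v_esc ≈ 788.6 m/s

r = 1824 km = 1.824×10⁶ m.
Escape speed v_esc = √(2μ/r) = √(2 × 5.671×10¹¹ / 1.824×10⁶) = √(6.218×10⁵) = 788.6 m/s.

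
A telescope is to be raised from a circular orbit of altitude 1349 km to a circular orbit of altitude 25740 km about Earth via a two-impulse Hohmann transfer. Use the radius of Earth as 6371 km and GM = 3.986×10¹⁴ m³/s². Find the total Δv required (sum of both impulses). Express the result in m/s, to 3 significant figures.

Δv_total ≈ 3270 m/s

r₁ = 6371 + 1349 = 7720.0 km = 7.7200×10⁶ m.
r₂ = 6371 + 25740 = 32111 km = 3.2111×10⁷ m.
Transfer ellipse a_t = (r₁ + r₂)/2 = 1.992×10⁷ m.
At r₁: circular v_c1 = √(μ/r₁) = 7186 m/s; transfer-perigee v_p = √[μ(2/r₁ − 1/a_t)] = 9124 m/s.
Δv₁ = v_p − v_c1 = 1939 m/s.
At r₂: circular v_c2 = √(μ/r₂) = 3523 m/s; transfer-apogee v_a = √[μ(2/r₂ − 1/a_t)] = 2194 m/s.
Δv₂ = v_c2 − v_a = 1330 m/s.
Total Δv = Δv₁ + Δv₂ = 3268 m/s.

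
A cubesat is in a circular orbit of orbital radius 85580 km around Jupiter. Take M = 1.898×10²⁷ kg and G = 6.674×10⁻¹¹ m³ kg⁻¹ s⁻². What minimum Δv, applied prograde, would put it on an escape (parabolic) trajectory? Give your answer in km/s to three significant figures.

μ = GM = 6.674×10⁻¹¹ × 1.898×10²⁷ = 1.267×10¹⁷ m³/s².
r = 85580 km = 8.558×10⁷ m.
Circular speed v_c = √(μ/r) = 38470 m/s.
Escape speed v_esc = √(2μ/r) = √2 × v_c = 54410 m/s.
Δv = v_esc − v_c = 15940 m/s = 15.94 km/s.

Δv ≈ 15.9 km/s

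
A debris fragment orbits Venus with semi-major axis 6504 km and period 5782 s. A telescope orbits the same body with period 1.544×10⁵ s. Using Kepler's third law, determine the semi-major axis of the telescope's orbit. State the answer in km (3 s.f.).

a₂ ≈ 58100 km

Kepler's third law: a³ ∝ T², so a₂ = a₁ (T₂/T₁)^(2/3).
T₂/T₁ = 26.70, (T₂/T₁)^(2/3) = 8.934.
a₂ = 6504 × 8.934 = 58110 km.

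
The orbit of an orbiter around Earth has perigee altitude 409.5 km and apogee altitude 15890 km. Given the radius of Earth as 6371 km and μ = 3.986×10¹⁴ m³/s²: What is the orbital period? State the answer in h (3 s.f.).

r_p = 6371 + 409.5 = 6780.5 km = 6.7805×10⁶ m.
r_a = 6371 + 15890 = 22261 km = 2.2261×10⁷ m.
Semi-major axis a = (r_p + r_a)/2 = (6780.5 + 22261)/2 = 14521 km = 1.452×10⁷ m.
By Kepler's third law T = 2π√(a³/μ) = 2π × 2.772×10³ = 1.741×10⁴ s.
= 4.837 h.

T ≈ 4.84 h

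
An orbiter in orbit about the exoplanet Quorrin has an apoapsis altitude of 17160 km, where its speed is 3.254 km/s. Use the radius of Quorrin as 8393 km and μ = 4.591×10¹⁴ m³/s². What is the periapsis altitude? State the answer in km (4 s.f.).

periapsis altitude ≈ 2283 km

r_a = 8393 + 17160 = 25553 km = 2.555×10⁷ m.
Specific energy ε = v²/2 − μ/r = -1.267×10⁷ J/kg, so a = −μ/(2ε) = 1.811×10⁷ m.
The apsides satisfy r_p + r_a = 2a, so the periapsis radius is 2a − r_a = 1.068×10⁷ m = 10676 km.
Periapsis altitude = 10676 − 8393 = 2282.6 km.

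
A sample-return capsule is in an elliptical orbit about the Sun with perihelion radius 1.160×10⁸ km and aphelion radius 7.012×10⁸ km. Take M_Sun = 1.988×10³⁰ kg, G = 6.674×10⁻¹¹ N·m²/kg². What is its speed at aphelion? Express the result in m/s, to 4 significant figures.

v ≈ 7329 m/s

μ = GM = 6.674×10⁻¹¹ × 1.988×10³⁰ = 1.327×10²⁰ m³/s².
Semi-major axis a = (r_p + r_a)/2 = 4.0860×10⁸ km = 4.086×10¹¹ m.
Vis-viva: v² = μ(2/r − 1/a) = 1.327×10²⁰ × (2.852×10⁻¹² − 2.447×10⁻¹²) = 5.372×10⁷ m²/s².
v = 7329 m/s.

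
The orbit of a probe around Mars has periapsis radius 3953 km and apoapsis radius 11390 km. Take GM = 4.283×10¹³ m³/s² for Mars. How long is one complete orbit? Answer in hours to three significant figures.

T ≈ 5.67 hours

Semi-major axis a = (r_p + r_a)/2 = (3953.0 + 11390)/2 = 7671.5 km = 7.672×10⁶ m.
By Kepler's third law T = 2π√(a³/μ) = 2π × 3.247×10³ = 2.040×10⁴ s.
= 5.667 hours.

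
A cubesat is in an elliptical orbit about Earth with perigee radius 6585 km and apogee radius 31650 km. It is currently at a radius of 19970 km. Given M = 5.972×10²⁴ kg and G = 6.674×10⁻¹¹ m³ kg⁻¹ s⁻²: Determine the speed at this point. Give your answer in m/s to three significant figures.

μ = GM = 6.674×10⁻¹¹ × 5.972×10²⁴ = 3.986×10¹⁴ m³/s².
Semi-major axis a = (r_p + r_a)/2 = 19118 km = 1.912×10⁷ m.
Vis-viva: v² = μ(2/r − 1/a) = 3.986×10¹⁴ × (1.002×10⁻⁷ − 5.231×10⁻⁸) = 1.907×10⁷ m²/s².
v = 4367 m/s.

v ≈ 4370 m/s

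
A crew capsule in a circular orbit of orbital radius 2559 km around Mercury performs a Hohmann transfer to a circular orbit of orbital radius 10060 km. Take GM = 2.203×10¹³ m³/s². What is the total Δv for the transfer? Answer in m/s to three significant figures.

r₁ = 2559 km = 2.559×10⁶ m.
r₂ = 10060 km = 1.006×10⁷ m.
Transfer ellipse a_t = (r₁ + r₂)/2 = 6.310×10⁶ m.
At r₁: circular v_c1 = √(μ/r₁) = 2934 m/s; transfer-periherm v_p = √[μ(2/r₁ − 1/a_t)] = 3705 m/s.
Δv₁ = v_p − v_c1 = 770.8 m/s.
At r₂: circular v_c2 = √(μ/r₂) = 1480 m/s; transfer-apoherm v_a = √[μ(2/r₂ − 1/a_t)] = 942.4 m/s.
Δv₂ = v_c2 − v_a = 537.4 m/s.
Total Δv = Δv₁ + Δv₂ = 1308 m/s.

Δv_total ≈ 1310 m/s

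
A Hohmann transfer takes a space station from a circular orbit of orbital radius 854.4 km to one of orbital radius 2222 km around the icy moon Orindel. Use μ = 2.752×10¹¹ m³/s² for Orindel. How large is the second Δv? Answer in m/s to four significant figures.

Δv ≈ 89.64 m/s

r₁ = 854.4 km = 8.544×10⁵ m.
r₂ = 2222 km = 2.222×10⁶ m.
Transfer ellipse a_t = (r₁ + r₂)/2 = 1.538×10⁶ m.
At r₁: circular v_c1 = √(μ/r₁) = 567.5 m/s; transfer-periapsis v_p = √[μ(2/r₁ − 1/a_t)] = 682.1 m/s.
At r₂: circular v_c2 = √(μ/r₂) = 351.9 m/s; transfer-apoapsis v_a = √[μ(2/r₂ − 1/a_t)] = 262.3 m/s.
Δv₂ = v_c2 − v_a = 89.64 m/s.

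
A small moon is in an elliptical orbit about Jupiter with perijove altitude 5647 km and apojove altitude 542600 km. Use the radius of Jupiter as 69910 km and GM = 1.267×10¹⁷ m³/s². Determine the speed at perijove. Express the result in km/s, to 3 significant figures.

v ≈ 54.6 km/s

r_p = 69910 + 5647 = 75557 km = 7.5557×10⁷ m.
r_a = 69910 + 542600 = 612510 km = 6.1251×10⁸ m.
Semi-major axis a = (r_p + r_a)/2 = 3.4403×10⁵ km = 3.440×10⁸ m.
Vis-viva: v² = μ(2/r − 1/a) = 1.267×10¹⁷ × (2.647×10⁻⁸ − 2.907×10⁻⁹) = 2.985×10⁹ m²/s².
v = 54640 m/s = 54.64 km/s.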